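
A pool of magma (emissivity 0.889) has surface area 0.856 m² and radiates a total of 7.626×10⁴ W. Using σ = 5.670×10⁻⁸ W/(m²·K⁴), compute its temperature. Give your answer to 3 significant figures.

Area A = 0.856 m².
P = εσAT⁴ ⇒ T = (P/(εσA))^(1/4) = (7.626×10⁴/(0.889×5.670×10⁻⁸×0.856))^(1/4) = 1.15×10³ K.

T ≈ 1.15×10³ K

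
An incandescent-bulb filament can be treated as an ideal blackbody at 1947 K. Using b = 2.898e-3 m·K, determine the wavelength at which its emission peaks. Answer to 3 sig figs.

Wien's displacement law: λ_max = b/T = (2.898×10⁻³ m·K)/(1947 K) = 1.488×10⁻⁶ m.
That is 1.49×10³ nm, in the infrared range.

λ_max ≈ 1.49×10³ nm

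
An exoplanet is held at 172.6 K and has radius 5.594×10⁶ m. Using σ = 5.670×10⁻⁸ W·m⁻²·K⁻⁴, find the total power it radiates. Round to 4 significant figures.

P ≈ 1.979×10¹⁶ W

Surface area A = 4πR² = 4π(5.594×10⁶ m)² = 3.93237×10¹⁴ m².
P = σAT⁴ = 5.670×10⁻⁸ × 3.93237×10¹⁴ × (172.6)⁴ = 1.979×10¹⁶ W.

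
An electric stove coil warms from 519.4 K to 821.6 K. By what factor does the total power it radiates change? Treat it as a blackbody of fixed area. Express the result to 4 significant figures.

P₂/P₁ ≈ 6.261

P ∝ T⁴, so P₂/P₁ = (T₂/T₁)⁴ = (821.6/519.4)⁴ = (1.58183)⁴ = 6.261.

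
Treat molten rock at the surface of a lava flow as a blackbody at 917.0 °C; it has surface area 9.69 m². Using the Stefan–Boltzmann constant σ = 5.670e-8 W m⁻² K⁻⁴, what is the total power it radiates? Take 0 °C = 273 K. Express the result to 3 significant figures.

P ≈ 1.10×10⁶ W

T = 917.0 °C + 273 = 1190.0 K.
Area A = 9.69 m².
P = σAT⁴ = 5.670×10⁻⁸ × 9.69 × (1190.0)⁴ = 1.10×10⁶ W.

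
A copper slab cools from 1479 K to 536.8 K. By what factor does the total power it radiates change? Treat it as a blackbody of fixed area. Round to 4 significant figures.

P₂/P₁ ≈ 0.01735

P ∝ T⁴, so P₂/P₁ = (T₂/T₁)⁴ = (536.8/1479)⁴ = (0.362948)⁴ = 0.01735.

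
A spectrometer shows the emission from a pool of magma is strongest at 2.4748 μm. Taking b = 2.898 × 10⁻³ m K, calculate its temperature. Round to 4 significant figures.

T ≈ 1171 K

Wien's law gives T = b/λ_max = (2.898×10⁻³ m·K)/(2.4748×10⁻⁶ m) = 1171 K.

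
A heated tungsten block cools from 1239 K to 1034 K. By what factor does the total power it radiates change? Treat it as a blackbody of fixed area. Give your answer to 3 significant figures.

P ∝ T⁴, so P₂/P₁ = (T₂/T₁)⁴ = (1034/1239)⁴ = (0.834544)⁴ = 0.485.

P₂/P₁ ≈ 0.485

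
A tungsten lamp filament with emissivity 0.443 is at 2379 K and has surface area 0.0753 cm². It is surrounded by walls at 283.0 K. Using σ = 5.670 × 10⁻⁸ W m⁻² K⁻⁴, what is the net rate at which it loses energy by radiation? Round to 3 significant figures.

Area A = 0.0753 cm² = 7.53×10⁻⁶ m².
Net radiated power P_net = εσA(T⁴ − T₀⁴) = 0.443×5.670×10⁻⁸×7.53×10⁻⁶×(2379⁴ − 283.0⁴).
T⁴ − T₀⁴ = 3.20315×10¹³ − 6.41425×10⁹ = 3.20251×10¹³ K⁴, so P_net = 6.06 W.

Net loss ≈ 6.06 W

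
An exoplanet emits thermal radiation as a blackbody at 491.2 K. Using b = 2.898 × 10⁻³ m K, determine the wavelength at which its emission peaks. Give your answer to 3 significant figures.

Wien's displacement law: λ_max = b/T = (2.898×10⁻³ m·K)/(491.2 K) = 5.900×10⁻⁶ m.
That is 5.90 μm, in the infrared range.

λ_max ≈ 5.90 μm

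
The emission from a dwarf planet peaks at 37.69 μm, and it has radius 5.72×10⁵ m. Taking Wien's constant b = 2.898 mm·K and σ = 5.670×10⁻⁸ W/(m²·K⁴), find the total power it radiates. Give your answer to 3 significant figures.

Wien's law: T = b/λ_max = 2.898×10⁻³/3.769×10⁻⁵ = 76.8904 K.
Surface area A = 4πR² = 4π(5.72×10⁵ m)² = 4.11152×10¹² m².
Then P = σAT⁴ = 5.670×10⁻⁸×4.11152×10¹²×(76.8904)⁴ = 8.15×10¹² W.

P ≈ 8.15×10¹² W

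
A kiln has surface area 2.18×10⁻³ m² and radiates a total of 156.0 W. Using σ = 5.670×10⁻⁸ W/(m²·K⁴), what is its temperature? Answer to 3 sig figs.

Area A = 2.18×10⁻³ m².
P = σAT⁴ ⇒ T = (P/(σA))^(1/4) = (156.0/(5.670×10⁻⁸×2.18×10⁻³))^(1/4) = 1.06×10³ K.

T ≈ 1.06×10³ K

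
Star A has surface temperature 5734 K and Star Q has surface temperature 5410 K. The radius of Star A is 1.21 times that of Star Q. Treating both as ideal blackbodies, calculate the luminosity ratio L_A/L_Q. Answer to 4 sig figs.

L_A/L_Q ≈ 1.848

L ∝ R²T⁴, so L_A/L_Q = (R_A/R_Q)²(T_A/T_Q)⁴ = (1.21)² × (5734/5410)⁴ = 1.4641 × 1.26195 = 1.848.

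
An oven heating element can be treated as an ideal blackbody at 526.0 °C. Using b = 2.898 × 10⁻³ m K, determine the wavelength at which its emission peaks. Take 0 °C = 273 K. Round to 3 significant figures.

λ_max ≈ 3.63 μm

T = 526.0 °C + 273 = 799.0 K.
Wien's displacement law: λ_max = b/T = (2.898×10⁻³ m·K)/(799.0 K) = 3.627×10⁻⁶ m.
That is 3.63 μm, in the infrared range.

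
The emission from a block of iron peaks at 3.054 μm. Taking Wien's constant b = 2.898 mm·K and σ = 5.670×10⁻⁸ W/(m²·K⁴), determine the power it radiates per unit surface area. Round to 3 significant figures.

I ≈ 4.60×10⁴ W/m²

Wien's law: T = b/λ_max = 2.898×10⁻³/3.054×10⁻⁶ = 948.919 K.
Then I = σT⁴ = 5.670×10⁻⁸×(948.919)⁴ = 4.60×10⁴ W/m².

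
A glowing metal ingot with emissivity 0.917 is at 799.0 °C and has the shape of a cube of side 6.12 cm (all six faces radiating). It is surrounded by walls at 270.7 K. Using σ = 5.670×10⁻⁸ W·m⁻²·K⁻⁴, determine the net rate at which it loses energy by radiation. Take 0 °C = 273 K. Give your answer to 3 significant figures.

Net loss ≈ 1.54×10³ W

T = 799.0 °C + 273 = 1072.0 K.
Area A = 6s² = 6×(0.0612 m)² = 0.0224726 m².
Net radiated power P_net = εσA(T⁴ − T₀⁴) = 0.917×5.670×10⁻⁸×0.0224726×(1072.0⁴ − 270.7⁴).
T⁴ − T₀⁴ = 1.32062×10¹² − 5.36974×10⁹ = 1.31525×10¹² K⁴, so P_net = 1.54×10³ W.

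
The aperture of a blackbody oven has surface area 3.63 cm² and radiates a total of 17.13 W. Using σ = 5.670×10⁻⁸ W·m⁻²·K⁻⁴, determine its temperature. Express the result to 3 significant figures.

Area A = 3.63 cm² = 3.63×10⁻⁴ m².
P = σAT⁴ ⇒ T = (P/(σA))^(1/4) = (17.13/(5.670×10⁻⁸×3.63×10⁻⁴))^(1/4) = 955 K.

T ≈ 955 K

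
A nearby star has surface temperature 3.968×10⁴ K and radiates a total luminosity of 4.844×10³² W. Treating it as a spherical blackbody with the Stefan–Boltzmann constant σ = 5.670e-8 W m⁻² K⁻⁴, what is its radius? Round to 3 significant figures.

L = 4πR²σT⁴ ⇒ R = √(L/(4πσT⁴)).
σT⁴ = 1.40563×10¹¹ W/m², so R = √(4.844×10³²/(4π×1.40563×10¹¹)) = 1.66×10¹⁰ m.

R ≈ 1.66×10¹⁰ m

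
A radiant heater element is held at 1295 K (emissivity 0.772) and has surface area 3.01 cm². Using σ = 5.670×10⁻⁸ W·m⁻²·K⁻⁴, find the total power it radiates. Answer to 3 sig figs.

Area A = 3.01 cm² = 3.01×10⁻⁴ m².
P = εσAT⁴ = 0.772 × 5.670×10⁻⁸ × 3.01×10⁻⁴ × (1295)⁴ = 37.1 W.

P ≈ 37.1 W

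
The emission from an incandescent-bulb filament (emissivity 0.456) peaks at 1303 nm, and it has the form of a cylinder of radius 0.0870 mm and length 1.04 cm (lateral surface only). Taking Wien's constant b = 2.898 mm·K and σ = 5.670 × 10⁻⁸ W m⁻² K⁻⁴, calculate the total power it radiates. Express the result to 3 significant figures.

Wien's law: T = b/λ_max = 2.898×10⁻³/1.303×10⁻⁶ = 2224.10 K.
Lateral area A = 2πrL = 2π×8.70×10⁻⁵×0.0104 = 5.68503×10⁻⁶ m².
Then P = εσAT⁴ = 0.456×5.670×10⁻⁸×5.68503×10⁻⁶×(2224.10)⁴ = 3.60 W.

P ≈ 3.60 W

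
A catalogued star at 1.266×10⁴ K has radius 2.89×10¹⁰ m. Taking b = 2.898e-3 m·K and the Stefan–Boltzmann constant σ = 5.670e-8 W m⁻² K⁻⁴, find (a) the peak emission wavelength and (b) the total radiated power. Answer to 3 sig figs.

(a) λ_max = b/T = 2.898×10⁻³/1.266×10⁴ = 2.289×10⁻⁷ m = 229 nm.
Surface area A = 4πR² = 4π(2.89×10¹⁰ m)² = 1.04956×10²² m².
(b) P = σAT⁴ = 5.670×10⁻⁸×1.04956×10²²×(1.266×10⁴)⁴ = 1.53×10³¹ W.

λ_max ≈ 229 nm; P ≈ 1.53×10³¹ W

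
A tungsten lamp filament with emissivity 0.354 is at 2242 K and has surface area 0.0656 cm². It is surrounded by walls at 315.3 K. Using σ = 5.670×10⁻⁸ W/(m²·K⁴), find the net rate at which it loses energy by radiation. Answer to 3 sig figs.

Area A = 0.0656 cm² = 6.56×10⁻⁶ m².
Net radiated power P_net = εσA(T⁴ − T₀⁴) = 0.354×5.670×10⁻⁸×6.56×10⁻⁶×(2242⁴ − 315.3⁴).
T⁴ − T₀⁴ = 2.52663×10¹³ − 9.88316×10⁹ = 2.52564×10¹³ K⁴, so P_net = 3.33 W.

Net loss ≈ 3.33 W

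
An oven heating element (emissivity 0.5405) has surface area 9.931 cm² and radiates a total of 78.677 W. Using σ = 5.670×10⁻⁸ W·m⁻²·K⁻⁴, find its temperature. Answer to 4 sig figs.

Area A = 9.931 cm² = 9.931×10⁻⁴ m².
P = εσAT⁴ ⇒ T = (P/(εσA))^(1/4) = (78.677/(0.5405×5.670×10⁻⁸×9.931×10⁻⁴))^(1/4) = 1268 K.

T ≈ 1268 K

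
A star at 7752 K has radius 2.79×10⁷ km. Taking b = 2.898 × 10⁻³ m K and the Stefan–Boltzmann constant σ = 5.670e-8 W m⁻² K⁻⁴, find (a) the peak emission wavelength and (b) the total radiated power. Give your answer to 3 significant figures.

λ_max ≈ 374 nm; P ≈ 2.00×10³⁰ W

(a) λ_max = b/T = 2.898×10⁻³/7752 = 3.738×10⁻⁷ m = 374 nm.
Surface area A = 4πR² = 4π(2.79×10¹⁰ m)² = 9.78179×10²¹ m².
(b) P = σAT⁴ = 5.670×10⁻⁸×9.78179×10²¹×(7752)⁴ = 2.00×10³⁰ W.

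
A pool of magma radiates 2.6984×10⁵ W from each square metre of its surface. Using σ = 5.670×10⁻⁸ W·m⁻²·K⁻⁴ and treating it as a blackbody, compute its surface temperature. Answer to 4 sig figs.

I = σT⁴, so T = (I/σ)^(1/4) = (2.6984×10⁵/(5.670×10⁻⁸))^(1/4) = 1477 K.

T ≈ 1477 K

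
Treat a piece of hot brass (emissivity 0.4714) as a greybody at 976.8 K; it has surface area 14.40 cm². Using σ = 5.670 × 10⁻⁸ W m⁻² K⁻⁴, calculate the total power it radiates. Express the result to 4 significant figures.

P ≈ 35.04 W

Area A = 14.40 cm² = 1.440×10⁻³ m².
P = εσAT⁴ = 0.4714 × 5.670×10⁻⁸ × 1.440×10⁻³ × (976.8)⁴ = 35.04 W.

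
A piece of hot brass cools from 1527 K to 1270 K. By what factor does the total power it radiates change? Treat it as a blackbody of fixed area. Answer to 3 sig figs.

P ∝ T⁴, so P₂/P₁ = (T₂/T₁)⁴ = (1270/1527)⁴ = (0.831696)⁴ = 0.478.

P₂/P₁ ≈ 0.478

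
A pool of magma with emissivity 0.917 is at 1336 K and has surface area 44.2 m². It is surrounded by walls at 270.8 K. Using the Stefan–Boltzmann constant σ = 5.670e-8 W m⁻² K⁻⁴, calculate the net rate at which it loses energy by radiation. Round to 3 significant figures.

Area A = 44.2 m².
Net radiated power P_net = εσA(T⁴ − T₀⁴) = 0.917×5.670×10⁻⁸×44.2×(1336⁴ − 270.8⁴).
T⁴ − T₀⁴ = 3.18585×10¹² − 5.37768×10⁹ = 3.18047×10¹² K⁴, so P_net = 7.31×10⁶ W.

Net loss ≈ 7.31×10⁶ W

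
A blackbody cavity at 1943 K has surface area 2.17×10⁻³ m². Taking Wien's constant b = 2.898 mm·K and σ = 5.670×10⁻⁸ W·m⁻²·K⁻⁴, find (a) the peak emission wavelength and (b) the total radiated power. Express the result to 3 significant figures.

(a) λ_max = b/T = 2.898×10⁻³/1943 = 1.492×10⁻⁶ m = 1.49 μm.
Area A = 2.17×10⁻³ m².
(b) P = σAT⁴ = 5.670×10⁻⁸×2.17×10⁻³×(1943)⁴ = 1.75×10³ W.

λ_max ≈ 1.49 μm; P ≈ 1.75×10³ W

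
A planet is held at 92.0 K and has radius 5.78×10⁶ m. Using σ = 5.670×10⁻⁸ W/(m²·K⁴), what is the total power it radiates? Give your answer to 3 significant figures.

Surface area A = 4πR² = 4π(5.78×10⁶ m)² = 4.19822×10¹⁴ m².
P = σAT⁴ = 5.670×10⁻⁸ × 4.19822×10¹⁴ × (92.0)⁴ = 1.71×10¹⁵ W.

P ≈ 1.71×10¹⁵ W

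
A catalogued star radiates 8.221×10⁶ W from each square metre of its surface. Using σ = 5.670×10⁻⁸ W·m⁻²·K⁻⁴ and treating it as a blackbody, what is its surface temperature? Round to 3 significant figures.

I = σT⁴, so T = (I/σ)^(1/4) = (8.221×10⁶/(5.670×10⁻⁸))^(1/4) = 3.47×10³ K.

T ≈ 3.47×10³ K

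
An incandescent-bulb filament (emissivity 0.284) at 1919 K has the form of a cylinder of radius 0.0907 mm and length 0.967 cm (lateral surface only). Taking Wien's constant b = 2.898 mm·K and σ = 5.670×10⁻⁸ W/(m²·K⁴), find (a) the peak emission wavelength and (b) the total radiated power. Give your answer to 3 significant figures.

λ_max ≈ 1.51×10³ nm; P ≈ 1.20 W

(a) λ_max = b/T = 2.898×10⁻³/1919 = 1.510×10⁻⁶ m = 1.51×10³ nm.
Lateral area A = 2πrL = 2π×9.07×10⁻⁵×9.67×10⁻³ = 5.51079×10⁻⁶ m².
(b) P = εσAT⁴ = 0.284×5.670×10⁻⁸×5.51079×10⁻⁶×(1919)⁴ = 1.20 W.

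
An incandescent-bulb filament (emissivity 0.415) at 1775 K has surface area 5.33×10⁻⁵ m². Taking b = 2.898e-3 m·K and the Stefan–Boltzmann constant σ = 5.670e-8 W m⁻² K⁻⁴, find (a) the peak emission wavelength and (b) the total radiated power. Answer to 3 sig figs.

(a) λ_max = b/T = 2.898×10⁻³/1775 = 1.633×10⁻⁶ m = 1.63×10³ nm.
Area A = 5.33×10⁻⁵ m².
(b) P = εσAT⁴ = 0.415×5.670×10⁻⁸×5.33×10⁻⁵×(1775)⁴ = 12.4 W.

λ_max ≈ 1.63×10³ nm; P ≈ 12.4 W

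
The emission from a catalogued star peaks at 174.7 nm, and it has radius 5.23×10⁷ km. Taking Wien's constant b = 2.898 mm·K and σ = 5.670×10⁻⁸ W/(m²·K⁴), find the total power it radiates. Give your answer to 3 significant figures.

P ≈ 1.48×10³² W

Wien's law: T = b/λ_max = 2.898×10⁻³/1.747×10⁻⁷ = 16588.4 K.
Surface area A = 4πR² = 4π(5.23×10¹⁰ m)² = 3.43727×10²² m².
Then P = σAT⁴ = 5.670×10⁻⁸×3.43727×10²²×(16588.4)⁴ = 1.48×10³² W.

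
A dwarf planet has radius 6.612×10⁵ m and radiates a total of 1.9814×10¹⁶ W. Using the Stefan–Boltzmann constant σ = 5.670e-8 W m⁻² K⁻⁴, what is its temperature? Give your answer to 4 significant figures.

Surface area A = 4πR² = 4π(6.612×10⁵ m)² = 5.49383×10¹² m².
P = σAT⁴ ⇒ T = (P/(σA))^(1/4) = (1.9814×10¹⁶/(5.670×10⁻⁸×5.49383×10¹²))^(1/4) = 502.2 K.

T ≈ 502.2 K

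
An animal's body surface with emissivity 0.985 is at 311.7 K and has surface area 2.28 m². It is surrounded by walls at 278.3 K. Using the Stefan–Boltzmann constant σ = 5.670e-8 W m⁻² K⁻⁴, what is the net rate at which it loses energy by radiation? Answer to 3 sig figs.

Net loss ≈ 438 W

Area A = 2.28 m².
Net radiated power P_net = εσA(T⁴ − T₀⁴) = 0.985×5.670×10⁻⁸×2.28×(311.7⁴ − 278.3⁴).
T⁴ − T₀⁴ = 9.43946×10⁹ − 5.99864×10⁹ = 3.44082×10⁹ K⁴, so P_net = 438 W.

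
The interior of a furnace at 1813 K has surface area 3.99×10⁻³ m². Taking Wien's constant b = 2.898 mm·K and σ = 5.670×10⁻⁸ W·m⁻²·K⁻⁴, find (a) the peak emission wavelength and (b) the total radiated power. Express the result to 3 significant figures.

λ_max ≈ 1.60×10³ nm; P ≈ 2.44×10³ W

(a) λ_max = b/T = 2.898×10⁻³/1813 = 1.598×10⁻⁶ m = 1.60×10³ nm.
Area A = 3.99×10⁻³ m².
(b) P = σAT⁴ = 5.670×10⁻⁸×3.99×10⁻³×(1813)⁴ = 2.44×10³ W.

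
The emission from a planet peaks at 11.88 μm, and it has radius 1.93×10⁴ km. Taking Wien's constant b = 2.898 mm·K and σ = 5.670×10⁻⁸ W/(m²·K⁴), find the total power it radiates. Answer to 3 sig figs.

P ≈ 9.40×10¹⁷ W

Wien's law: T = b/λ_max = 2.898×10⁻³/1.188×10⁻⁵ = 243.939 K.
Surface area A = 4πR² = 4π(1.93×10⁷ m)² = 4.68085×10¹⁵ m².
Then P = σAT⁴ = 5.670×10⁻⁸×4.68085×10¹⁵×(243.939)⁴ = 9.40×10¹⁷ W.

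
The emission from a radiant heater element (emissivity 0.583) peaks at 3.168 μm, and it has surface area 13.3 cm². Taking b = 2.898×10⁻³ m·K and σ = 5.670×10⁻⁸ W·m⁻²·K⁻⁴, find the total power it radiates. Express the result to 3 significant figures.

Wien's law: T = b/λ_max = 2.898×10⁻³/3.168×10⁻⁶ = 914.773 K.
Area A = 13.3 cm² = 1.33×10⁻³ m².
Then P = εσAT⁴ = 0.583×5.670×10⁻⁸×1.33×10⁻³×(914.773)⁴ = 30.8 W.

P ≈ 30.8 W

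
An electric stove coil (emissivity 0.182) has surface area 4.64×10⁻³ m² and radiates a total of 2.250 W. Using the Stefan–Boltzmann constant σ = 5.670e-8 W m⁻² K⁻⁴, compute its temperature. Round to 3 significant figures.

Area A = 4.64×10⁻³ m².
P = εσAT⁴ ⇒ T = (P/(εσA))^(1/4) = (2.250/(0.182×5.670×10⁻⁸×4.64×10⁻³))^(1/4) = 466 K.

T ≈ 466 K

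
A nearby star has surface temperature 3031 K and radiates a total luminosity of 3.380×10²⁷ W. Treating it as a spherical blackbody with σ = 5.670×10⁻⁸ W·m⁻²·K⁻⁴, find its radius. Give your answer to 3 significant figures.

R ≈ 7.50×10⁹ m

L = 4πR²σT⁴ ⇒ R = √(L/(4πσT⁴)).
σT⁴ = 4.78549×10⁶ W/m², so R = √(3.380×10²⁷/(4π×4.78549×10⁶)) = 7.50×10⁹ m.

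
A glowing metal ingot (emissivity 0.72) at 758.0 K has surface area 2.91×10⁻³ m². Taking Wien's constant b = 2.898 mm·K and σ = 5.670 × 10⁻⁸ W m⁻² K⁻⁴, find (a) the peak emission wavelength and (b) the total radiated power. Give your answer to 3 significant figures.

(a) λ_max = b/T = 2.898×10⁻³/758.0 = 3.823×10⁻⁶ m = 3.82 μm.
Area A = 2.91×10⁻³ m².
(b) P = εσAT⁴ = 0.72×5.670×10⁻⁸×2.91×10⁻³×(758.0)⁴ = 39.2 W.

λ_max ≈ 3.82 μm; P ≈ 39.2 W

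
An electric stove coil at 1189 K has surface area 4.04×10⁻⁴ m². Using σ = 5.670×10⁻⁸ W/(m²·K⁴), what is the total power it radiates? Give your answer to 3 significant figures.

P ≈ 45.8 W

Area A = 4.04×10⁻⁴ m².
P = σAT⁴ = 5.670×10⁻⁸ × 4.04×10⁻⁴ × (1189)⁴ = 45.8 W.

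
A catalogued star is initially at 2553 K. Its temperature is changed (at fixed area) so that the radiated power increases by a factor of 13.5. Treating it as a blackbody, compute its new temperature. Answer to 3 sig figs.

T₂ ≈ 4.89×10³ K

P ∝ T⁴, so T₂/T₁ = (P₂/P₁)^(1/4) = (13.5)^(1/4) = 1.91683.
T₂ = 2553 × 1.91683 = 4.89×10³ K.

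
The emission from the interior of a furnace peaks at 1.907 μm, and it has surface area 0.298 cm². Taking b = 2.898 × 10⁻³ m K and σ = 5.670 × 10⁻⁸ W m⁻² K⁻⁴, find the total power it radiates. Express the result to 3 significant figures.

Wien's law: T = b/λ_max = 2.898×10⁻³/1.907×10⁻⁶ = 1519.66 K.
Area A = 0.298 cm² = 2.98×10⁻⁵ m².
Then P = σAT⁴ = 5.670×10⁻⁸×2.98×10⁻⁵×(1519.66)⁴ = 9.01 W.

P ≈ 9.01 W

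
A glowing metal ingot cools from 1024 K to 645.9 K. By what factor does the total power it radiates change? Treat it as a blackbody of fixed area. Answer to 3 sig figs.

P ∝ T⁴, so P₂/P₁ = (T₂/T₁)⁴ = (645.9/1024)⁴ = (0.630762)⁴ = 0.158.

P₂/P₁ ≈ 0.158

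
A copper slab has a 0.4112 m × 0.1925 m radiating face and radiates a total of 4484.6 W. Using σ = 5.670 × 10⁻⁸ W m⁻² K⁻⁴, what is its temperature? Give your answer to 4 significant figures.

Area A = 0.4112 × 0.1925 = 0.079156 m².
P = σAT⁴ ⇒ T = (P/(σA))^(1/4) = (4484.6/(5.670×10⁻⁸×0.079156))^(1/4) = 999.8 K.

T ≈ 999.8 K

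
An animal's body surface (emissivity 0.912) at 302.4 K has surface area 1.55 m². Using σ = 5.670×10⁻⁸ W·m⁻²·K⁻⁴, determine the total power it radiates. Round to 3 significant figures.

P ≈ 670 W

Area A = 1.55 m².
P = εσAT⁴ = 0.912 × 5.670×10⁻⁸ × 1.55 × (302.4)⁴ = 670 W.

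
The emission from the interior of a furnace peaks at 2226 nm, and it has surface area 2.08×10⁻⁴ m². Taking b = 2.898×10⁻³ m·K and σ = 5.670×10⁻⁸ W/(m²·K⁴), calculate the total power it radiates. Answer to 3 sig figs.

Wien's law: T = b/λ_max = 2.898×10⁻³/2.226×10⁻⁶ = 1301.89 K.
Area A = 2.08×10⁻⁴ m².
Then P = σAT⁴ = 5.670×10⁻⁸×2.08×10⁻⁴×(1301.89)⁴ = 33.9 W.

P ≈ 33.9 W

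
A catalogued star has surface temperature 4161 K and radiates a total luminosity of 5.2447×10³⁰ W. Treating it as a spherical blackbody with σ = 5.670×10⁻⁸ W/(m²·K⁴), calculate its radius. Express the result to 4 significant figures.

L = 4πR²σT⁴ ⇒ R = √(L/(4πσT⁴)).
σT⁴ = 1.69971×10⁷ W/m², so R = √(5.2447×10³⁰/(4π×1.69971×10⁷)) = 1.567×10¹¹ m.

R ≈ 1.567×10¹¹ m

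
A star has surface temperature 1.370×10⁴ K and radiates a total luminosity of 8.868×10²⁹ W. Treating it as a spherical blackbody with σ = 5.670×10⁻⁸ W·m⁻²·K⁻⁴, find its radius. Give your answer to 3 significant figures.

R ≈ 5.94×10⁹ m

L = 4πR²σT⁴ ⇒ R = √(L/(4πσT⁴)).
σT⁴ = 1.99740×10⁹ W/m², so R = √(8.868×10²⁹/(4π×1.99740×10⁹)) = 5.94×10⁹ m.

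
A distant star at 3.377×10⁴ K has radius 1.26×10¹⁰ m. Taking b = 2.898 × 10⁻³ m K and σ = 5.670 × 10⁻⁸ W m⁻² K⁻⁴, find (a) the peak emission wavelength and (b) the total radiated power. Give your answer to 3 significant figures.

(a) λ_max = b/T = 2.898×10⁻³/3.377×10⁴ = 8.582×10⁻⁸ m = 85.8 nm.
Surface area A = 4πR² = 4π(1.26×10¹⁰ m)² = 1.99504×10²¹ m².
(b) P = σAT⁴ = 5.670×10⁻⁸×1.99504×10²¹×(3.377×10⁴)⁴ = 1.47×10³² W.

λ_max ≈ 85.8 nm; P ≈ 1.47×10³² W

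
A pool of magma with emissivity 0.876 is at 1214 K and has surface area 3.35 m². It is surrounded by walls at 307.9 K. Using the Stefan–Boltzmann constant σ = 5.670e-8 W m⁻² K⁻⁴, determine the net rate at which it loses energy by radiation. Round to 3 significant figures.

Area A = 3.35 m².
Net radiated power P_net = εσA(T⁴ − T₀⁴) = 0.876×5.670×10⁻⁸×3.35×(1214⁴ − 307.9⁴).
T⁴ − T₀⁴ = 2.17207×10¹² − 8.98750×10⁹ = 2.16308×10¹² K⁴, so P_net = 3.60×10⁵ W.

Net loss ≈ 3.60×10⁵ W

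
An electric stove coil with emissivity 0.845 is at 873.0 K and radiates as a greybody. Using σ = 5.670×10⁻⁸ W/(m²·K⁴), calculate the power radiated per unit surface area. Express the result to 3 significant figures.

Stefan–Boltzmann: I = εσT⁴ = 0.845 × 5.670×10⁻⁸ × (873.0)⁴ = 2.78×10⁴ W/m².

I ≈ 2.78×10⁴ W/m²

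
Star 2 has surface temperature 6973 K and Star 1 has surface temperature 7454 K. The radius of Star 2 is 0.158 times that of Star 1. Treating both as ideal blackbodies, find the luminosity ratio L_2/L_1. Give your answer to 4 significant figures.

L_2/L_1 ≈ 0.01912

L ∝ R²T⁴, so L_2/L_1 = (R_2/R_1)²(T_2/T_1)⁴ = (0.158)² × (6973/7454)⁴ = 0.024964 × 0.765810 = 0.01912.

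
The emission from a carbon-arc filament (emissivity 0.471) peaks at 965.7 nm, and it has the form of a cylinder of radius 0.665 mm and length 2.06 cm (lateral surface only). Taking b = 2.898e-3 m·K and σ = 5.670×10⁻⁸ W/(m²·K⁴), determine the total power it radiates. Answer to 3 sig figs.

Wien's law: T = b/λ_max = 2.898×10⁻³/9.657×10⁻⁷ = 3000.93 K.
Lateral area A = 2πrL = 2π×6.65×10⁻⁴×0.0206 = 8.60734×10⁻⁵ m².
Then P = εσAT⁴ = 0.471×5.670×10⁻⁸×8.60734×10⁻⁵×(3000.93)⁴ = 186 W.

P ≈ 186 W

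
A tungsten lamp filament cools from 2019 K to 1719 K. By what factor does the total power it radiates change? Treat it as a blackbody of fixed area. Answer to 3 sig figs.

P₂/P₁ ≈ 0.525

P ∝ T⁴, so P₂/P₁ = (T₂/T₁)⁴ = (1719/2019)⁴ = (0.851412)⁴ = 0.525.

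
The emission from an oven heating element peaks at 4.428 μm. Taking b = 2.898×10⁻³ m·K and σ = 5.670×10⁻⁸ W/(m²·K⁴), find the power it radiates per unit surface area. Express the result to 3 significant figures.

I ≈ 1.04×10⁴ W/m²

Wien's law: T = b/λ_max = 2.898×10⁻³/4.428×10⁻⁶ = 654.472 K.
Then I = σT⁴ = 5.670×10⁻⁸×(654.472)⁴ = 1.04×10⁴ W/m².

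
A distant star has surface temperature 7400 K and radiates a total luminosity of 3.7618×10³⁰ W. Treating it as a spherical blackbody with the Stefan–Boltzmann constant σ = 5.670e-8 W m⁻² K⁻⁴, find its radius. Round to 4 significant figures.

R ≈ 4.196×10¹⁰ m

L = 4πR²σT⁴ ⇒ R = √(L/(4πσT⁴)).
σT⁴ = 1.70024×10⁸ W/m², so R = √(3.7618×10³⁰/(4π×1.70024×10⁸)) = 4.196×10¹⁰ m.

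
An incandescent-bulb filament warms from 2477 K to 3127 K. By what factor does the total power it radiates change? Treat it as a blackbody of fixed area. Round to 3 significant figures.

P ∝ T⁴, so P₂/P₁ = (T₂/T₁)⁴ = (3127/2477)⁴ = (1.26241)⁴ = 2.54.

P₂/P₁ ≈ 2.54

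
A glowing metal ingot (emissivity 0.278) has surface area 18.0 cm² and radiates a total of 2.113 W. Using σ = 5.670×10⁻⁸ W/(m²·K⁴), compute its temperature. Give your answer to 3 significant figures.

Area A = 18.0 cm² = 1.80×10⁻³ m².
P = εσAT⁴ ⇒ T = (P/(εσA))^(1/4) = (2.113/(0.278×5.670×10⁻⁸×1.80×10⁻³))^(1/4) = 522 K.

T ≈ 522 K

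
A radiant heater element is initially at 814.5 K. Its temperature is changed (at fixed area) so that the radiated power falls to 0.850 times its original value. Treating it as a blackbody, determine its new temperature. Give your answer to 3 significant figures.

P ∝ T⁴, so T₂/T₁ = (P₂/P₁)^(1/4) = (0.850)^(1/4) = 0.960185.
T₂ = 814.5 × 0.960185 = 782 K.

T₂ ≈ 782 K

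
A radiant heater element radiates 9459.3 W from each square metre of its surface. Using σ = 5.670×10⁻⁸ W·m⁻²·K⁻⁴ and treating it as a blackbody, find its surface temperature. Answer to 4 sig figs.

I = σT⁴, so T = (I/σ)^(1/4) = (9459.3/(5.670×10⁻⁸))^(1/4) = 639.1 K.

T ≈ 639.1 K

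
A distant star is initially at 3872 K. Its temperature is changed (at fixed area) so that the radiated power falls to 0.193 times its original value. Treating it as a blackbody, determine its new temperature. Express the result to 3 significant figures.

P ∝ T⁴, so T₂/T₁ = (P₂/P₁)^(1/4) = (0.193)^(1/4) = 0.662810.
T₂ = 3872 × 0.662810 = 2.57×10³ K.

T₂ ≈ 2.57×10³ K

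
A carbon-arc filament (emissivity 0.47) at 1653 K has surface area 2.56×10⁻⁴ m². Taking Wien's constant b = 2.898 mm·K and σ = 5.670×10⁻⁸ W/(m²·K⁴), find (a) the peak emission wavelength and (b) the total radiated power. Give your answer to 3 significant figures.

(a) λ_max = b/T = 2.898×10⁻³/1653 = 1.753×10⁻⁶ m = 1.75 μm.
Area A = 2.56×10⁻⁴ m².
(b) P = εσAT⁴ = 0.47×5.670×10⁻⁸×2.56×10⁻⁴×(1653)⁴ = 50.9 W.

λ_max ≈ 1.75 μm; P ≈ 50.9 W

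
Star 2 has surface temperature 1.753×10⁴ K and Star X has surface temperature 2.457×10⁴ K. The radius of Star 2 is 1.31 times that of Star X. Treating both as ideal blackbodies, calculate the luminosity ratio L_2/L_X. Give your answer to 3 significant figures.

L_2/L_X ≈ 0.445

L ∝ R²T⁴, so L_2/L_X = (R_2/R_X)²(T_2/T_X)⁴ = (1.31)² × (1.753×10⁴/2.457×10⁴)⁴ = 1.7161 × 0.259124 = 0.445.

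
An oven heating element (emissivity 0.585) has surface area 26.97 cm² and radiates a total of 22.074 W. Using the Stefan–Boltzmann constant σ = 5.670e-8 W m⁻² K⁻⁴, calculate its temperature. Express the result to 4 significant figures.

T ≈ 704.8 K

Area A = 26.97 cm² = 2.697×10⁻³ m².
P = εσAT⁴ ⇒ T = (P/(εσA))^(1/4) = (22.074/(0.585×5.670×10⁻⁸×2.697×10⁻³))^(1/4) = 704.8 K.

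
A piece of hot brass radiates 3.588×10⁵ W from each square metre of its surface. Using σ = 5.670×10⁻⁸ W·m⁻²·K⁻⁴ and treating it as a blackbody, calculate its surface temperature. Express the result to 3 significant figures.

I = σT⁴, so T = (I/σ)^(1/4) = (3.588×10⁵/(5.670×10⁻⁸))^(1/4) = 1.59×10³ K.

T ≈ 1.59×10³ K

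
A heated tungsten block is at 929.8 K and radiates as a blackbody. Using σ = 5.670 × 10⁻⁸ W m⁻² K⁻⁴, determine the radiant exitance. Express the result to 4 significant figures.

I ≈ 4.238×10⁴ W/m²

Stefan–Boltzmann: I = σT⁴ = 5.670×10⁻⁸ × (929.8)⁴ = 4.238×10⁴ W/m².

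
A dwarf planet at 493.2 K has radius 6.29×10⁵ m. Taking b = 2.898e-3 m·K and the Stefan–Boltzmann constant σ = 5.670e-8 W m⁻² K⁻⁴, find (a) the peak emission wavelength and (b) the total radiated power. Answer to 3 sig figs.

(a) λ_max = b/T = 2.898×10⁻³/493.2 = 5.876×10⁻⁶ m = 5.88 μm.
Surface area A = 4πR² = 4π(6.29×10⁵ m)² = 4.97177×10¹² m².
(b) P = σAT⁴ = 5.670×10⁻⁸×4.97177×10¹²×(493.2)⁴ = 1.67×10¹⁶ W.

λ_max ≈ 5.88 μm; P ≈ 1.67×10¹⁶ W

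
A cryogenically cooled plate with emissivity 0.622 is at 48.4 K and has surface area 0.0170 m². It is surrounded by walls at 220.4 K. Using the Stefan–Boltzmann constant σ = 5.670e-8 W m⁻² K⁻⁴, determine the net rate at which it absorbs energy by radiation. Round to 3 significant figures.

Net gain ≈ 1.41 W

Area A = 0.0170 m².
Net radiated power P_net = εσA(T⁴ − T₀⁴) = 0.622×5.670×10⁻⁸×0.0170×(48.4⁴ − 220.4⁴).
T⁴ − T₀⁴ = 5.48759×10⁶ − 2.35964×10⁹ = -2.35415×10⁹ K⁴, so P_net = -1.41 W — negative, meaning a net gain of 1.41 W.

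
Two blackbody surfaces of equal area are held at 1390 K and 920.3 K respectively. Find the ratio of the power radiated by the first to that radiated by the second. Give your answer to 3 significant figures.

With equal areas, P₁/P₂ = (T₁/T₂)⁴ = (1390/920.3)⁴ = 5.20.

P₁/P₂ ≈ 5.20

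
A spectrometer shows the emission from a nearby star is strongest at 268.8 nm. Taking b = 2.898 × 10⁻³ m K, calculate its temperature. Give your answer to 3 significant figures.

T ≈ 1.08×10⁴ K

Wien's law gives T = b/λ_max = (2.898×10⁻³ m·K)/(2.688×10⁻⁷ m) = 1.08×10⁴ K.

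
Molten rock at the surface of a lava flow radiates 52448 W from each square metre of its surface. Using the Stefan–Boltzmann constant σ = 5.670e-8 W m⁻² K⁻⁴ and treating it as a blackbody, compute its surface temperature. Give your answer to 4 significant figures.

I = σT⁴, so T = (I/σ)^(1/4) = (52448/(5.670×10⁻⁸))^(1/4) = 980.7 K.

T ≈ 980.7 K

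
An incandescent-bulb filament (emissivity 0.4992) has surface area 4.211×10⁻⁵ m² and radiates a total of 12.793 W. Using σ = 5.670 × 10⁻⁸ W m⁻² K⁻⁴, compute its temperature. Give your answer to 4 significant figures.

T ≈ 1810 K

Area A = 4.211×10⁻⁵ m².
P = εσAT⁴ ⇒ T = (P/(εσA))^(1/4) = (12.793/(0.4992×5.670×10⁻⁸×4.211×10⁻⁵))^(1/4) = 1810 K.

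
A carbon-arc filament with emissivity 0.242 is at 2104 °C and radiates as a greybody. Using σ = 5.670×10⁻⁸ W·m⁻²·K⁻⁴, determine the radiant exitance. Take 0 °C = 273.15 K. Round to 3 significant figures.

I ≈ 4.38×10⁵ W/m²

T = 2104 °C + 273.15 = 2377.15 K.
Stefan–Boltzmann: I = εσT⁴ = 0.242 × 5.670×10⁻⁸ × (2377.15)⁴ = 4.38×10⁵ W/m².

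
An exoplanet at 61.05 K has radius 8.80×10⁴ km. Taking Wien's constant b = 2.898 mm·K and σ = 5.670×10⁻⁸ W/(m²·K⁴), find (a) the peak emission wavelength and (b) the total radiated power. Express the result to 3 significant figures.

λ_max ≈ 47.5 μm; P ≈ 7.66×10¹⁶ W

(a) λ_max = b/T = 2.898×10⁻³/61.05 = 4.747×10⁻⁵ m = 47.5 μm.
Surface area A = 4πR² = 4π(8.80×10⁷ m)² = 9.73140×10¹⁶ m².
(b) P = σAT⁴ = 5.670×10⁻⁸×9.73140×10¹⁶×(61.05)⁴ = 7.66×10¹⁶ W.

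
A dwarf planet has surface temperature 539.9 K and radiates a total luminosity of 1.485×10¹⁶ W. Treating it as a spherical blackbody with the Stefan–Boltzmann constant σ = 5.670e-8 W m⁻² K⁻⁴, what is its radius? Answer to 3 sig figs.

L = 4πR²σT⁴ ⇒ R = √(L/(4πσT⁴)).
σT⁴ = 4817.66 W/m², so R = √(1.485×10¹⁶/(4π×4817.66)) = 4.95×10⁵ m.

R ≈ 4.95×10⁵ m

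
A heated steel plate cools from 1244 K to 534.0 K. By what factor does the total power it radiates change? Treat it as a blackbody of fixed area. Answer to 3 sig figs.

P₂/P₁ ≈ 0.0340

P ∝ T⁴, so P₂/P₁ = (T₂/T₁)⁴ = (534.0/1244)⁴ = (0.429260)⁴ = 0.0340.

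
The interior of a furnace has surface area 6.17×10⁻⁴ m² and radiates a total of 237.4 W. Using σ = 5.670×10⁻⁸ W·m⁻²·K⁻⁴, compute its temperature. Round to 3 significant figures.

Area A = 6.17×10⁻⁴ m².
P = σAT⁴ ⇒ T = (P/(σA))^(1/4) = (237.4/(5.670×10⁻⁸×6.17×10⁻⁴))^(1/4) = 1.61×10³ K.

T ≈ 1.61×10³ K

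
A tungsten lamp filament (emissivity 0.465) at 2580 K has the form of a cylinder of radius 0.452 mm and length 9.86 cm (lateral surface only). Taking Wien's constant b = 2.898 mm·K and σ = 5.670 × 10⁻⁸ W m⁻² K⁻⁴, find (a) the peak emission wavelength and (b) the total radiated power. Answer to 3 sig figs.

λ_max ≈ 1.12 μm; P ≈ 327 W

(a) λ_max = b/T = 2.898×10⁻³/2580 = 1.123×10⁻⁶ m = 1.12 μm.
Lateral area A = 2πrL = 2π×4.52×10⁻⁴×0.0986 = 2.80024×10⁻⁴ m².
(b) P = εσAT⁴ = 0.465×5.670×10⁻⁸×2.80024×10⁻⁴×(2580)⁴ = 327 W.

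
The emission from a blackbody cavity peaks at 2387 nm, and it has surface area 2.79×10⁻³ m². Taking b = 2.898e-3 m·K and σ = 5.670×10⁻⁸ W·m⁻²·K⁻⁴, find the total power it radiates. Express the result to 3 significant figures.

P ≈ 344 W

Wien's law: T = b/λ_max = 2.898×10⁻³/2.387×10⁻⁶ = 1214.08 K.
Area A = 2.79×10⁻³ m².
Then P = σAT⁴ = 5.670×10⁻⁸×2.79×10⁻³×(1214.08)⁴ = 344 W.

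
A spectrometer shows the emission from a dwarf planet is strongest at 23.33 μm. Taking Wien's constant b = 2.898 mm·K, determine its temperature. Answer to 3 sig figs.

T ≈ 124 K

Wien's law gives T = b/λ_max = (2.898×10⁻³ m·K)/(2.333×10⁻⁵ m) = 124 K.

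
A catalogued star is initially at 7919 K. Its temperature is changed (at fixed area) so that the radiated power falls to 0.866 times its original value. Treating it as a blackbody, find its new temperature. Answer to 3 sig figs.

T₂ ≈ 7.64×10³ K

P ∝ T⁴, so T₂/T₁ = (P₂/P₁)^(1/4) = (0.866)^(1/4) = 0.964672.
T₂ = 7919 × 0.964672 = 7.64×10³ K.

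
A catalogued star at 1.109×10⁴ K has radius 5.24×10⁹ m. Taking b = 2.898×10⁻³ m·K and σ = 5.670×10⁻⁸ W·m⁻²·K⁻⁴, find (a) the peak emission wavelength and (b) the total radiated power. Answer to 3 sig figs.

(a) λ_max = b/T = 2.898×10⁻³/1.109×10⁴ = 2.613×10⁻⁷ m = 261 nm.
Surface area A = 4πR² = 4π(5.24×10⁹ m)² = 3.45042×10²⁰ m².
(b) P = σAT⁴ = 5.670×10⁻⁸×3.45042×10²⁰×(1.109×10⁴)⁴ = 2.96×10²⁹ W.

λ_max ≈ 261 nm; P ≈ 2.96×10²⁹ W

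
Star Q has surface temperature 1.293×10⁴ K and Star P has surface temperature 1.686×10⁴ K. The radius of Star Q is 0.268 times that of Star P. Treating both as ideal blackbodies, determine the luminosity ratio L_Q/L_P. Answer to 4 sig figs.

L ∝ R²T⁴, so L_Q/L_P = (R_Q/R_P)²(T_Q/T_P)⁴ = (0.268)² × (1.293×10⁴/1.686×10⁴)⁴ = 0.071824 × 0.345911 = 0.02484.

L_Q/L_P ≈ 0.02484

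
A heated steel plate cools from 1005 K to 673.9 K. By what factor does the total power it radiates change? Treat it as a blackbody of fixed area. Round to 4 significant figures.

P ∝ T⁴, so P₂/P₁ = (T₂/T₁)⁴ = (673.9/1005)⁴ = (0.670547)⁴ = 0.2022.

P₂/P₁ ≈ 0.2022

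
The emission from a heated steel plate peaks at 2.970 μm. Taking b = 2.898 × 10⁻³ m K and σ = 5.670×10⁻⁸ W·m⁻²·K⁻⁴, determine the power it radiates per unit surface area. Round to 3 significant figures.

Wien's law: T = b/λ_max = 2.898×10⁻³/2.970×10⁻⁶ = 975.758 K.
Then I = σT⁴ = 5.670×10⁻⁸×(975.758)⁴ = 5.14×10⁴ W/m².

I ≈ 5.14×10⁴ W/m²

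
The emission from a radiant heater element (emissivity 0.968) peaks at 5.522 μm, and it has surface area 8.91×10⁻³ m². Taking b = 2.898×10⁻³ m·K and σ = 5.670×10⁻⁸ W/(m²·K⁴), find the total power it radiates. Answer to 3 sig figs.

P ≈ 37.1 W

Wien's law: T = b/λ_max = 2.898×10⁻³/5.522×10⁻⁶ = 524.810 K.
Area A = 8.91×10⁻³ m².
Then P = εσAT⁴ = 0.968×5.670×10⁻⁸×8.91×10⁻³×(524.810)⁴ = 37.1 W.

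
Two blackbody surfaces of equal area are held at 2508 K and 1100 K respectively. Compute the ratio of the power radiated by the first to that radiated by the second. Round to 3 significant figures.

P₁/P₂ ≈ 27.0

With equal areas, P₁/P₂ = (T₁/T₂)⁴ = (2508/1100)⁴ = 27.0.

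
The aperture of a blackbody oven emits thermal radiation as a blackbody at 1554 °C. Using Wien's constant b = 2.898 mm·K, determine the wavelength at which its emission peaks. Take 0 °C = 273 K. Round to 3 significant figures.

λ_max ≈ 1.59×10³ nm

T = 1554 °C + 273 = 1827 K.
Wien's displacement law: λ_max = b/T = (2.898×10⁻³ m·K)/(1827 K) = 1.586×10⁻⁶ m.
That is 1.59×10³ nm, in the infrared range.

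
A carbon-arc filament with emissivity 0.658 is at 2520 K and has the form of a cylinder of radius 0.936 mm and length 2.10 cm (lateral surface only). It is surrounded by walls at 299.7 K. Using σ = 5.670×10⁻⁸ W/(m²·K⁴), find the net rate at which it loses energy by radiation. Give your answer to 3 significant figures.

Net loss ≈ 186 W

Lateral area A = 2πrL = 2π×9.36×10⁻⁴×0.0210 = 1.23502×10⁻⁴ m².
Net radiated power P_net = εσA(T⁴ − T₀⁴) = 0.658×5.670×10⁻⁸×1.23502×10⁻⁴×(2520⁴ − 299.7⁴).
T⁴ − T₀⁴ = 4.03276×10¹³ − 8.06765×10⁹ = 4.03195×10¹³ K⁴, so P_net = 186 W.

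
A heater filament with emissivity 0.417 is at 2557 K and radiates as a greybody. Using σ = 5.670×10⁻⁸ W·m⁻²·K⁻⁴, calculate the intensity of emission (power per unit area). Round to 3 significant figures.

I ≈ 1.01×10⁶ W/m²

Stefan–Boltzmann: I = εσT⁴ = 0.417 × 5.670×10⁻⁸ × (2557)⁴ = 1.01×10⁶ W/m².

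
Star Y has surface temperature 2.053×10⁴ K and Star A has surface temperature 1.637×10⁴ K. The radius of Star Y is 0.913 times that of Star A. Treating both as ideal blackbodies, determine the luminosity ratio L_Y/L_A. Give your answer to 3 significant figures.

L ∝ R²T⁴, so L_Y/L_A = (R_Y/R_A)²(T_Y/T_A)⁴ = (0.913)² × (2.053×10⁴/1.637×10⁴)⁴ = 0.833569 × 2.47378 = 2.06.

L_Y/L_A ≈ 2.06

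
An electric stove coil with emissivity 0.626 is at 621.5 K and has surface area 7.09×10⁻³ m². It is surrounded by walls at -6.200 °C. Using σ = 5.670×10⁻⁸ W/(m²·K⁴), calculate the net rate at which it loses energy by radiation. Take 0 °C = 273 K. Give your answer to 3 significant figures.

Surroundings: T = -6.200 °C + 273 = 266.800 K.
Area A = 7.09×10⁻³ m².
Net radiated power P_net = εσA(T⁴ − T₀⁴) = 0.626×5.670×10⁻⁸×7.09×10⁻³×(621.5⁴ − 266.800⁴).
T⁴ − T₀⁴ = 1.49199×10¹¹ − 5.06691×10⁹ = 1.44132×10¹¹ K⁴, so P_net = 36.3 W.

Net loss ≈ 36.3 W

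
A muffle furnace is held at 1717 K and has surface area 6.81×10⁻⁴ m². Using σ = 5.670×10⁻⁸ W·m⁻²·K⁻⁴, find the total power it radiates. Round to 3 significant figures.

Area A = 6.81×10⁻⁴ m².
P = σAT⁴ = 5.670×10⁻⁸ × 6.81×10⁻⁴ × (1717)⁴ = 336 W.

P ≈ 336 W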